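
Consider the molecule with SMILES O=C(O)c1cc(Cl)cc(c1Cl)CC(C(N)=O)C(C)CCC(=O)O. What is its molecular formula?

Walk through each heavy atom and fill implicit hydrogens from standard valence (C 4, N 3, O 2, S 2, halogen 1); for lowercase aromatic atoms, an aromatic c carries 1 H when it has two neighbours and 0 H with three, and aromatic n carries 0 H:
  atom 1: O, bond orders sum to 2 (valence 2) → 0 H
  atom 2: C, bond orders sum to 4 (valence 4) → 0 H
  atom 3: O, bond orders sum to 1 (valence 2) → 1 H
  atom 4: aromatic c, 3 neighbours → 0 H
  atom 5: aromatic c, 2 neighbours → 1 H
  atom 6: aromatic c, 3 neighbours → 0 H
  atom 7: Cl (halogen, monovalent) → 0 H
  atom 8: aromatic c, 2 neighbours → 1 H
  atom 9: aromatic c, 3 neighbours → 0 H
  atom 10: aromatic c, 3 neighbours → 0 H
  atom 11: Cl (halogen, monovalent) → 0 H
  atom 12: C, bond orders sum to 2 (valence 4) → 2 H
  atom 13: C, bond orders sum to 3 (valence 4) → 1 H
  atom 14: C, bond orders sum to 4 (valence 4) → 0 H
  atom 15: N, bond orders sum to 1 (valence 3) → 2 H
  atom 16: O, bond orders sum to 2 (valence 2) → 0 H
  atom 17: C, bond orders sum to 3 (valence 4) → 1 H
  atom 18: C, bond orders sum to 1 (valence 4) → 3 H
  atom 19: C, bond orders sum to 2 (valence 4) → 2 H
  atom 20: C, bond orders sum to 2 (valence 4) → 2 H
  atom 21: C, bond orders sum to 4 (valence 4) → 0 H
  atom 22: O, bond orders sum to 2 (valence 2) → 0 H
  atom 23: O, bond orders sum to 1 (valence 2) → 1 H
Totals → C:15, H:17, Cl:2, N:1, O:5.

C15H17Cl2NO5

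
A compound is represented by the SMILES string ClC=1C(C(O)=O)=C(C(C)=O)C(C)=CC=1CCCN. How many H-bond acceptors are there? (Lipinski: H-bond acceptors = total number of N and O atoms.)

N atoms: 1; O atoms: 3.
Lipinski HBA = 1 + 3 = 4.

4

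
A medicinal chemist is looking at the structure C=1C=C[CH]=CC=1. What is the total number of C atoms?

Count every carbon token in the SMILES (each C, including those in ring-closure positions and inside branches).
Carbon count: 6.

6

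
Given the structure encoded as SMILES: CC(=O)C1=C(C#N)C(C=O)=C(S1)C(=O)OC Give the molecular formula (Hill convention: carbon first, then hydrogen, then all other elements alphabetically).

C10H7NO4S

Walk through each heavy atom and fill implicit hydrogens from standard valence (C 4, N 3, O 2, S 2, halogen 1):
  atom 1: C, bond orders sum to 1 (valence 4) → 3 H
  atom 2: C, bond orders sum to 4 (valence 4) → 0 H
  atom 3: O, bond orders sum to 2 (valence 2) → 0 H
  atom 4: C, bond orders sum to 4 (valence 4) → 0 H
  atom 5: C, bond orders sum to 4 (valence 4) → 0 H
  atom 6: C, bond orders sum to 4 (valence 4) → 0 H
  atom 7: N, bond orders sum to 3 (valence 3) → 0 H
  atom 8: C, bond orders sum to 4 (valence 4) → 0 H
  atom 9: C, bond orders sum to 3 (valence 4) → 1 H
  atom 10: O, bond orders sum to 2 (valence 2) → 0 H
  atom 11: C, bond orders sum to 4 (valence 4) → 0 H
  atom 12: S, bond orders sum to 2 (valence 2) → 0 H
  atom 13: C, bond orders sum to 4 (valence 4) → 0 H
  atom 14: O, bond orders sum to 2 (valence 2) → 0 H
  atom 15: O, bond orders sum to 2 (valence 2) → 0 H
  atom 16: C, bond orders sum to 1 (valence 4) → 3 H
Totals → C:10, H:7, N:1, O:4, S:1.
In Hill order: C10H7NO4S.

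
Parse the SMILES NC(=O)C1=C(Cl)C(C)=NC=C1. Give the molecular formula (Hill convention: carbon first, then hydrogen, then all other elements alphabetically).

Walk through each heavy atom and fill implicit hydrogens from standard valence (C 4, N 3, O 2, S 2, halogen 1):
  atom 1: N, bond orders sum to 1 (valence 3) → 2 H
  atom 2: C, bond orders sum to 4 (valence 4) → 0 H
  atom 3: O, bond orders sum to 2 (valence 2) → 0 H
  atom 4: C, bond orders sum to 4 (valence 4) → 0 H
  atom 5: C, bond orders sum to 4 (valence 4) → 0 H
  atom 6: Cl (halogen, monovalent) → 0 H
  atom 7: C, bond orders sum to 4 (valence 4) → 0 H
  atom 8: C, bond orders sum to 1 (valence 4) → 3 H
  atom 9: N, bond orders sum to 3 (valence 3) → 0 H
  atom 10: C, bond orders sum to 3 (valence 4) → 1 H
  atom 11: C, bond orders sum to 3 (valence 4) → 1 H
Totals → C:7, H:7, Cl:1, N:2, O:1.

C7H7ClN2O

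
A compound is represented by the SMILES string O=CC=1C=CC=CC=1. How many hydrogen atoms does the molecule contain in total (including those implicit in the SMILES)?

6

Walk through each heavy atom and fill implicit hydrogens from standard valence (C 4, N 3, O 2, S 2, halogen 1):
  atom 1: O, bond orders sum to 2 (valence 2) → 0 H
  atom 2: C, bond orders sum to 3 (valence 4) → 1 H
  atom 3: C, bond orders sum to 4 (valence 4) → 0 H
  atom 4: C, bond orders sum to 3 (valence 4) → 1 H
  atom 5: C, bond orders sum to 3 (valence 4) → 1 H
  atom 6: C, bond orders sum to 3 (valence 4) → 1 H
  atom 7: C, bond orders sum to 3 (valence 4) → 1 H
  atom 8: C, bond orders sum to 3 (valence 4) → 1 H
Total hydrogens: 6.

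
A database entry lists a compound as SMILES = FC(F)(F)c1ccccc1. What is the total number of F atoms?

3

Scan the SMILES for F atoms (remember two-letter symbols like Cl and Br are single atoms).
Fluorine count: 3.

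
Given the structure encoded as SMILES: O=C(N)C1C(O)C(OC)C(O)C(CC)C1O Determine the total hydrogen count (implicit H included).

Walk through each heavy atom and fill implicit hydrogens from standard valence (C 4, N 3, O 2, S 2, halogen 1):
  atom 1: O, bond orders sum to 2 (valence 2) → 0 H
  atom 2: C, bond orders sum to 4 (valence 4) → 0 H
  atom 3: N, bond orders sum to 1 (valence 3) → 2 H
  atom 4: C, bond orders sum to 3 (valence 4) → 1 H
  atom 5: C, bond orders sum to 3 (valence 4) → 1 H
  atom 6: O, bond orders sum to 1 (valence 2) → 1 H
  atom 7: C, bond orders sum to 3 (valence 4) → 1 H
  atom 8: O, bond orders sum to 2 (valence 2) → 0 H
  atom 9: C, bond orders sum to 1 (valence 4) → 3 H
  atom 10: C, bond orders sum to 3 (valence 4) → 1 H
  atom 11: O, bond orders sum to 1 (valence 2) → 1 H
  atom 12: C, bond orders sum to 3 (valence 4) → 1 H
  atom 13: C, bond orders sum to 2 (valence 4) → 2 H
  atom 14: C, bond orders sum to 1 (valence 4) → 3 H
  atom 15: C, bond orders sum to 3 (valence 4) → 1 H
  atom 16: O, bond orders sum to 1 (valence 2) → 1 H
Total hydrogens: 19.

19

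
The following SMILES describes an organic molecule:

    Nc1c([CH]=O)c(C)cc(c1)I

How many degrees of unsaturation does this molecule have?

5

Molecular formula: C8H8INO.
DoU = (2C + 2 + N − H − X) / 2, where X is the halogen count and O/S are ignored.
    = (2·8 + 2 + 1 − 8 − 1) / 2 = 10 / 2 = 5.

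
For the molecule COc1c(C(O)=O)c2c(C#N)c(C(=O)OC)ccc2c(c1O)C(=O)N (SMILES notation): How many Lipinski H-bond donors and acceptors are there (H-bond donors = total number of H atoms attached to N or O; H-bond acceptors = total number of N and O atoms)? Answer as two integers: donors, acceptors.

Donors: find every N or O and count the H atoms it carries.
  atom 2 (O): bond orders sum to 2 → 0 H
  atom 6 (O): bond orders sum to 1 → 1 H
  atom 7 (O): bond orders sum to 2 → 0 H
  atom 11 (N): bond orders sum to 3 → 0 H
  atom 14 (O): bond orders sum to 2 → 0 H
  atom 15 (O): bond orders sum to 2 → 0 H
  atom 22 (O): bond orders sum to 1 → 1 H
  atom 24 (O): bond orders sum to 2 → 0 H
  atom 25 (N): bond orders sum to 1 → 2 H
Lipinski HBD = 4.
Acceptors: N atoms = 2, O atoms = 7 → HBA = 9.

4, 9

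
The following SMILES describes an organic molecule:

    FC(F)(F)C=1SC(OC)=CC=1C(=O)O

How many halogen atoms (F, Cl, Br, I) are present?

Halogen atoms appear at heavy-atom positions 1, 3, 4 (3×F).
Other groups present: 1 carboxylic acid, 1 ether.
Halogen count: 3.

3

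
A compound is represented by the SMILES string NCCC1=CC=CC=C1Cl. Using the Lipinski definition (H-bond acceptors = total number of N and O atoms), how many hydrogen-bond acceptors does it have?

N atoms: 1; O atoms: 0.
Lipinski HBA = 1 + 0 = 1.

1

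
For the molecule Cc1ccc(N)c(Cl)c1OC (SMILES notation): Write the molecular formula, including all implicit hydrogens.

Walk through each heavy atom and fill implicit hydrogens from standard valence (C 4, N 3, O 2, S 2, halogen 1); for lowercase aromatic atoms, an aromatic c carries 1 H when it has two neighbours and 0 H with three, and aromatic n carries 0 H:
  atom 1: C, bond orders sum to 1 (valence 4) → 3 H
  atom 2: aromatic c, 3 neighbours → 0 H
  atom 3: aromatic c, 2 neighbours → 1 H
  atom 4: aromatic c, 2 neighbours → 1 H
  atom 5: aromatic c, 3 neighbours → 0 H
  atom 6: N, bond orders sum to 1 (valence 3) → 2 H
  atom 7: aromatic c, 3 neighbours → 0 H
  atom 8: Cl (halogen, monovalent) → 0 H
  atom 9: aromatic c, 3 neighbours → 0 H
  atom 10: O, bond orders sum to 2 (valence 2) → 0 H
  atom 11: C, bond orders sum to 1 (valence 4) → 3 H
Totals → C:8, H:10, Cl:1, N:1, O:1.

C8H10ClNO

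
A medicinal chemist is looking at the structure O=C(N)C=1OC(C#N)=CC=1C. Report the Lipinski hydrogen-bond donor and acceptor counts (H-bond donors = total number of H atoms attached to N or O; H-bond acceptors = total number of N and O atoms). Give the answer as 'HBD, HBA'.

Donors: find every N or O and count the H atoms it carries.
  atom 1 (O): bond orders sum to 2 → 0 H
  atom 3 (N): bond orders sum to 1 → 2 H
  atom 5 (O): bond orders sum to 2 → 0 H
  atom 8 (N): bond orders sum to 3 → 0 H
Lipinski HBD = 2.
Acceptors: N atoms = 2, O atoms = 2 → HBA = 4.

2, 4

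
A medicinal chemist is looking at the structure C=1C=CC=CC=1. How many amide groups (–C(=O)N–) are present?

0

Scan the SMILES for the amide motif — none present.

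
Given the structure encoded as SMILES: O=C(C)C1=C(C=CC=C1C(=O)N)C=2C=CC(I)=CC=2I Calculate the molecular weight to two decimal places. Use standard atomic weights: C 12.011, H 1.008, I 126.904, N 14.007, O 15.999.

491.07 g/mol

First, the molecular formula is C15H11I2NO2 (counting implicit H from valence).
  C: 15 × 12.011 = 180.165
  H: 11 × 1.008 = 11.088
  I: 2 × 126.904 = 253.808
  N: 1 × 14.007 = 14.007
  O: 2 × 15.999 = 31.998
Sum: 15×12.011 + 11×1.008 + 2×126.904 + 1×14.007 + 2×15.999 = 491.066 → 491.07 g/mol.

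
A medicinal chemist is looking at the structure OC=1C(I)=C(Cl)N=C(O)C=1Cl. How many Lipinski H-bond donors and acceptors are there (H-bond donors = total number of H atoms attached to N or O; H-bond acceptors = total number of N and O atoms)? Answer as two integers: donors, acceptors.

Donors: find every N or O and count the H atoms it carries.
  atom 1 (O): bond orders sum to 1 → 1 H
  atom 7 (N): bond orders sum to 3 → 0 H
  atom 9 (O): bond orders sum to 1 → 1 H
Lipinski HBD = 2.
Acceptors: N atoms = 1, O atoms = 2 → HBA = 3.

2, 3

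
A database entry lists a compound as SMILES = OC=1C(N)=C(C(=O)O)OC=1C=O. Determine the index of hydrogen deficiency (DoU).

5

Molecular formula: C6H5NO5.
DoU = (2C + 2 + N − H − X) / 2, where X is the halogen count and O/S are ignored.
    = (2·6 + 2 + 1 − 5 − 0) / 2 = 10 / 2 = 5.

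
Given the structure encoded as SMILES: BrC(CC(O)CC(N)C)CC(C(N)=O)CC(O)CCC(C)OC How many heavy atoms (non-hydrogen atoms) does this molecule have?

23

Every atom symbol written in the SMILES (organic subset) is one heavy atom; implicit H are not written.
Heavy atoms by element → Br:1, C:16, N:2, O:4.
Total: 23.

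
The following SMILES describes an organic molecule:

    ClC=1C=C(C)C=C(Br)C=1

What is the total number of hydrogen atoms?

Walk through each heavy atom and fill implicit hydrogens from standard valence (C 4, N 3, O 2, S 2, halogen 1):
  atom 1: Cl (halogen, monovalent) → 0 H
  atom 2: C, bond orders sum to 4 (valence 4) → 0 H
  atom 3: C, bond orders sum to 3 (valence 4) → 1 H
  atom 4: C, bond orders sum to 4 (valence 4) → 0 H
  atom 5: C, bond orders sum to 1 (valence 4) → 3 H
  atom 6: C, bond orders sum to 3 (valence 4) → 1 H
  atom 7: C, bond orders sum to 4 (valence 4) → 0 H
  atom 8: Br (halogen, monovalent) → 0 H
  atom 9: C, bond orders sum to 3 (valence 4) → 1 H
Total hydrogens: 6.

6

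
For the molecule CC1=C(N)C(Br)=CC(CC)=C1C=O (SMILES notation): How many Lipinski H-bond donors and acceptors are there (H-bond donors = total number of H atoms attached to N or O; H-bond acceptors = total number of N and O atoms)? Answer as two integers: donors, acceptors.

Donors: find every N or O and count the H atoms it carries.
  atom 4 (N): bond orders sum to 1 → 2 H
  atom 13 (O): bond orders sum to 2 → 0 H
Lipinski HBD = 2.
Acceptors: N atoms = 1, O atoms = 1 → HBA = 2.

2, 2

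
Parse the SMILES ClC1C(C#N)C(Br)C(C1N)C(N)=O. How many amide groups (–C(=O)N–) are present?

The amide motif appears at heavy-atom position 11 in the SMILES.
Other groups present: 1 nitrile, 1 primary amine.
Amide count: 1.

1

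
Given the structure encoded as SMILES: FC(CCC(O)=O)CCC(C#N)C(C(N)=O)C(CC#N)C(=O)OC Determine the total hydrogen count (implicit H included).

20

Walk through each heavy atom and fill implicit hydrogens from standard valence (C 4, N 3, O 2, S 2, halogen 1):
  atom 1: F (halogen, monovalent) → 0 H
  atom 2: C, bond orders sum to 3 (valence 4) → 1 H
  atom 3: C, bond orders sum to 2 (valence 4) → 2 H
  atom 4: C, bond orders sum to 2 (valence 4) → 2 H
  atom 5: C, bond orders sum to 4 (valence 4) → 0 H
  atom 6: O, bond orders sum to 1 (valence 2) → 1 H
  atom 7: O, bond orders sum to 2 (valence 2) → 0 H
  atom 8: C, bond orders sum to 2 (valence 4) → 2 H
  atom 9: C, bond orders sum to 2 (valence 4) → 2 H
  atom 10: C, bond orders sum to 3 (valence 4) → 1 H
  atom 11: C, bond orders sum to 4 (valence 4) → 0 H
  atom 12: N, bond orders sum to 3 (valence 3) → 0 H
  atom 13: C, bond orders sum to 3 (valence 4) → 1 H
  atom 14: C, bond orders sum to 4 (valence 4) → 0 H
  atom 15: N, bond orders sum to 1 (valence 3) → 2 H
  atom 16: O, bond orders sum to 2 (valence 2) → 0 H
  atom 17: C, bond orders sum to 3 (valence 4) → 1 H
  atom 18: C, bond orders sum to 2 (valence 4) → 2 H
  atom 19: C, bond orders sum to 4 (valence 4) → 0 H
  atom 20: N, bond orders sum to 3 (valence 3) → 0 H
  atom 21: C, bond orders sum to 4 (valence 4) → 0 H
  atom 22: O, bond orders sum to 2 (valence 2) → 0 H
  atom 23: O, bond orders sum to 2 (valence 2) → 0 H
  atom 24: C, bond orders sum to 1 (valence 4) → 3 H
Total hydrogens: 20.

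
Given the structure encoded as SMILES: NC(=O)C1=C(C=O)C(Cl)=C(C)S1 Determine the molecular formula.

C7H6ClNO2S

Walk through each heavy atom and fill implicit hydrogens from standard valence (C 4, N 3, O 2, S 2, halogen 1):
  atom 1: N, bond orders sum to 1 (valence 3) → 2 H
  atom 2: C, bond orders sum to 4 (valence 4) → 0 H
  atom 3: O, bond orders sum to 2 (valence 2) → 0 H
  atom 4: C, bond orders sum to 4 (valence 4) → 0 H
  atom 5: C, bond orders sum to 4 (valence 4) → 0 H
  atom 6: C, bond orders sum to 3 (valence 4) → 1 H
  atom 7: O, bond orders sum to 2 (valence 2) → 0 H
  atom 8: C, bond orders sum to 4 (valence 4) → 0 H
  atom 9: Cl (halogen, monovalent) → 0 H
  atom 10: C, bond orders sum to 4 (valence 4) → 0 H
  atom 11: C, bond orders sum to 1 (valence 4) → 3 H
  atom 12: S, bond orders sum to 2 (valence 2) → 0 H
Totals → C:7, H:6, Cl:1, N:1, O:2, S:1.
In Hill order: C7H6ClNO2S.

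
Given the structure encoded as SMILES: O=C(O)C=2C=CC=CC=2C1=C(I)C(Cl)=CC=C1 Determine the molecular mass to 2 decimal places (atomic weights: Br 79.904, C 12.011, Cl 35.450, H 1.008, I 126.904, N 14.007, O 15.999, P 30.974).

First, the molecular formula is C13H8ClIO2 (counting implicit H from valence).
  C: 13 × 12.011 = 156.143
  Cl: 1 × 35.450 = 35.450
  H: 8 × 1.008 = 8.064
  I: 1 × 126.904 = 126.904
  O: 2 × 15.999 = 31.998
Sum: 13×12.011 + 1×35.450 + 8×1.008 + 1×126.904 + 2×15.999 = 358.559 → 358.56 g/mol.

358.56 g/mol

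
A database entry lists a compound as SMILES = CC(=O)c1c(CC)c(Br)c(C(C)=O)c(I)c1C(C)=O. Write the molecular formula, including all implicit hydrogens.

C14H14BrIO3

Walk through each heavy atom and fill implicit hydrogens from standard valence (C 4, N 3, O 2, S 2, halogen 1); for lowercase aromatic atoms, an aromatic c carries 1 H when it has two neighbours and 0 H with three, and aromatic n carries 0 H:
  atom 1: C, bond orders sum to 1 (valence 4) → 3 H
  atom 2: C, bond orders sum to 4 (valence 4) → 0 H
  atom 3: O, bond orders sum to 2 (valence 2) → 0 H
  atom 4: aromatic c, 3 neighbours → 0 H
  atom 5: aromatic c, 3 neighbours → 0 H
  atom 6: C, bond orders sum to 2 (valence 4) → 2 H
  atom 7: C, bond orders sum to 1 (valence 4) → 3 H
  atom 8: aromatic c, 3 neighbours → 0 H
  atom 9: Br (halogen, monovalent) → 0 H
  atom 10: aromatic c, 3 neighbours → 0 H
  atom 11: C, bond orders sum to 4 (valence 4) → 0 H
  atom 12: C, bond orders sum to 1 (valence 4) → 3 H
  atom 13: O, bond orders sum to 2 (valence 2) → 0 H
  atom 14: aromatic c, 3 neighbours → 0 H
  atom 15: I (halogen, monovalent) → 0 H
  atom 16: aromatic c, 3 neighbours → 0 H
  atom 17: C, bond orders sum to 4 (valence 4) → 0 H
  atom 18: C, bond orders sum to 1 (valence 4) → 3 H
  atom 19: O, bond orders sum to 2 (valence 2) → 0 H
Totals → C:14, H:14, Br:1, I:1, O:3.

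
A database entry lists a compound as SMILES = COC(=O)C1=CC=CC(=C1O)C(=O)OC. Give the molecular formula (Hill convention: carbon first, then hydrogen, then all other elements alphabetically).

C10H10O5

Walk through each heavy atom and fill implicit hydrogens from standard valence (C 4, N 3, O 2, S 2, halogen 1):
  atom 1: C, bond orders sum to 1 (valence 4) → 3 H
  atom 2: O, bond orders sum to 2 (valence 2) → 0 H
  atom 3: C, bond orders sum to 4 (valence 4) → 0 H
  atom 4: O, bond orders sum to 2 (valence 2) → 0 H
  atom 5: C, bond orders sum to 4 (valence 4) → 0 H
  atom 6: C, bond orders sum to 3 (valence 4) → 1 H
  atom 7: C, bond orders sum to 3 (valence 4) → 1 H
  atom 8: C, bond orders sum to 3 (valence 4) → 1 H
  atom 9: C, bond orders sum to 4 (valence 4) → 0 H
  atom 10: C, bond orders sum to 4 (valence 4) → 0 H
  atom 11: O, bond orders sum to 1 (valence 2) → 1 H
  atom 12: C, bond orders sum to 4 (valence 4) → 0 H
  atom 13: O, bond orders sum to 2 (valence 2) → 0 H
  atom 14: O, bond orders sum to 2 (valence 2) → 0 H
  atom 15: C, bond orders sum to 1 (valence 4) → 3 H
Totals → C:10, H:10, O:5.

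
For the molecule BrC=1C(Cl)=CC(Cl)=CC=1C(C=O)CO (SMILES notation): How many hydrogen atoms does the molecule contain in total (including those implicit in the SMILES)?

7

Walk through each heavy atom and fill implicit hydrogens from standard valence (C 4, N 3, O 2, S 2, halogen 1):
  atom 1: Br (halogen, monovalent) → 0 H
  atom 2: C, bond orders sum to 4 (valence 4) → 0 H
  atom 3: C, bond orders sum to 4 (valence 4) → 0 H
  atom 4: Cl (halogen, monovalent) → 0 H
  atom 5: C, bond orders sum to 3 (valence 4) → 1 H
  atom 6: C, bond orders sum to 4 (valence 4) → 0 H
  atom 7: Cl (halogen, monovalent) → 0 H
  atom 8: C, bond orders sum to 3 (valence 4) → 1 H
  atom 9: C, bond orders sum to 4 (valence 4) → 0 H
  atom 10: C, bond orders sum to 3 (valence 4) → 1 H
  atom 11: C, bond orders sum to 3 (valence 4) → 1 H
  atom 12: O, bond orders sum to 2 (valence 2) → 0 H
  atom 13: C, bond orders sum to 2 (valence 4) → 2 H
  atom 14: O, bond orders sum to 1 (valence 2) → 1 H
Total hydrogens: 7.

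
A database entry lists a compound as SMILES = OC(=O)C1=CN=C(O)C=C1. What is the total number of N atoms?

Scan the SMILES for N atoms (remember two-letter symbols like Cl and Br are single atoms).
Nitrogen count: 1.

1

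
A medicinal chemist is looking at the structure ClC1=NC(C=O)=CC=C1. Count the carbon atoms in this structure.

Count every carbon token in the SMILES (each C, including those in ring-closure positions and inside branches).
Carbon count: 6.

6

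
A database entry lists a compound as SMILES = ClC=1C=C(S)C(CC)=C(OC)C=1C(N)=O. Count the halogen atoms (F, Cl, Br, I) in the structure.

Halogen atoms appear at heavy-atom position 1 (1×Cl).
Other groups present: 1 amide, 1 ether, 1 thiol.
Halogen count: 1.

1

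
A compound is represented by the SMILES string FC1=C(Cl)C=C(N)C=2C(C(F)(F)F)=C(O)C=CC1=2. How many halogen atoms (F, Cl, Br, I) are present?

Halogen atoms appear at heavy-atom positions 1, 4, 11, 12, 13 (1×Cl, 4×F).
Other groups present: 1 hydroxyl, 1 primary amine.
Halogen count: 5.

5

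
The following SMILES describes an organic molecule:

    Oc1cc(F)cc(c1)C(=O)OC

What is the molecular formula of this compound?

Walk through each heavy atom and fill implicit hydrogens from standard valence (C 4, N 3, O 2, S 2, halogen 1); for lowercase aromatic atoms, an aromatic c carries 1 H when it has two neighbours and 0 H with three, and aromatic n carries 0 H:
  atom 1: O, bond orders sum to 1 (valence 2) → 1 H
  atom 2: aromatic c, 3 neighbours → 0 H
  atom 3: aromatic c, 2 neighbours → 1 H
  atom 4: aromatic c, 3 neighbours → 0 H
  atom 5: F (halogen, monovalent) → 0 H
  atom 6: aromatic c, 2 neighbours → 1 H
  atom 7: aromatic c, 3 neighbours → 0 H
  atom 8: aromatic c, 2 neighbours → 1 H
  atom 9: C, bond orders sum to 4 (valence 4) → 0 H
  atom 10: O, bond orders sum to 2 (valence 2) → 0 H
  atom 11: O, bond orders sum to 2 (valence 2) → 0 H
  atom 12: C, bond orders sum to 1 (valence 4) → 3 H
Totals → C:8, H:7, F:1, O:3.
In Hill order: C8H7FO3.

C8H7FO3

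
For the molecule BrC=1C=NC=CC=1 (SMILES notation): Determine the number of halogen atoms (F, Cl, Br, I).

1

Halogen atoms appear at heavy-atom position 1 (1×Br).
Halogen count: 1.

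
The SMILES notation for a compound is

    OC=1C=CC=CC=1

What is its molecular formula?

Walk through each heavy atom and fill implicit hydrogens from standard valence (C 4, N 3, O 2, S 2, halogen 1):
  atom 1: O, bond orders sum to 1 (valence 2) → 1 H
  atom 2: C, bond orders sum to 4 (valence 4) → 0 H
  atom 3: C, bond orders sum to 3 (valence 4) → 1 H
  atom 4: C, bond orders sum to 3 (valence 4) → 1 H
  atom 5: C, bond orders sum to 3 (valence 4) → 1 H
  atom 6: C, bond orders sum to 3 (valence 4) → 1 H
  atom 7: C, bond orders sum to 3 (valence 4) → 1 H
Totals → C:6, H:6, O:1.
In Hill order: C6H6O.

C6H6O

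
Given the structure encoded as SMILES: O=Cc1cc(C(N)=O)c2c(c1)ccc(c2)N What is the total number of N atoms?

2

Scan the SMILES for N atoms (remember two-letter symbols like Cl and Br are single atoms).
Nitrogen count: 2.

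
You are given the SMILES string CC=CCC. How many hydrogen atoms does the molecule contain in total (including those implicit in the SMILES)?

10

Walk through each heavy atom and fill implicit hydrogens from standard valence (C 4, N 3, O 2, S 2, halogen 1):
  atom 1: C, bond orders sum to 1 (valence 4) → 3 H
  atom 2: C, bond orders sum to 3 (valence 4) → 1 H
  atom 3: C, bond orders sum to 3 (valence 4) → 1 H
  atom 4: C, bond orders sum to 2 (valence 4) → 2 H
  atom 5: C, bond orders sum to 1 (valence 4) → 3 H
Total hydrogens: 10.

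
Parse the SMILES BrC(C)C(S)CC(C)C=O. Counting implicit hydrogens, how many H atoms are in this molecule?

13

Walk through each heavy atom and fill implicit hydrogens from standard valence (C 4, N 3, O 2, S 2, halogen 1):
  atom 1: Br (halogen, monovalent) → 0 H
  atom 2: C, bond orders sum to 3 (valence 4) → 1 H
  atom 3: C, bond orders sum to 1 (valence 4) → 3 H
  atom 4: C, bond orders sum to 3 (valence 4) → 1 H
  atom 5: S, bond orders sum to 1 (valence 2) → 1 H
  atom 6: C, bond orders sum to 2 (valence 4) → 2 H
  atom 7: C, bond orders sum to 3 (valence 4) → 1 H
  atom 8: C, bond orders sum to 1 (valence 4) → 3 H
  atom 9: C, bond orders sum to 3 (valence 4) → 1 H
  atom 10: O, bond orders sum to 2 (valence 2) → 0 H
Total hydrogens: 13.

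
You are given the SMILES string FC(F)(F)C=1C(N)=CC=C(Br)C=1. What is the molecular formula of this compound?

Walk through each heavy atom and fill implicit hydrogens from standard valence (C 4, N 3, O 2, S 2, halogen 1):
  atom 1: F (halogen, monovalent) → 0 H
  atom 2: C, bond orders sum to 4 (valence 4) → 0 H
  atom 3: F (halogen, monovalent) → 0 H
  atom 4: F (halogen, monovalent) → 0 H
  atom 5: C, bond orders sum to 4 (valence 4) → 0 H
  atom 6: C, bond orders sum to 4 (valence 4) → 0 H
  atom 7: N, bond orders sum to 1 (valence 3) → 2 H
  atom 8: C, bond orders sum to 3 (valence 4) → 1 H
  atom 9: C, bond orders sum to 3 (valence 4) → 1 H
  atom 10: C, bond orders sum to 4 (valence 4) → 0 H
  atom 11: Br (halogen, monovalent) → 0 H
  atom 12: C, bond orders sum to 3 (valence 4) → 1 H
Totals → C:7, H:5, Br:1, F:3, N:1.

C7H5BrF3N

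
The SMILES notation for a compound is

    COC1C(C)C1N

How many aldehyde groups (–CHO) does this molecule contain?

0

Scan the SMILES for the aldehyde motif — none present.
Groups that are present: 1 ether, 1 primary amine.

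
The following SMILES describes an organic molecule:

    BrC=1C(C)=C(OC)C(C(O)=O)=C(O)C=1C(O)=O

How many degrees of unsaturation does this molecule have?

Degree of unsaturation = (number of rings) + (number of π bonds).
Ring closures in the SMILES: 1.
π bonds: 5 double bonds (each 1 DoU) → 5 DoU from unsaturation.
Total DoU = 1 + 5 = 6.

6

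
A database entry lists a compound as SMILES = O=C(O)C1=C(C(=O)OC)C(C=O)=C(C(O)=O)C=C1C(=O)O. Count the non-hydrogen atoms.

21

Every atom symbol written in the SMILES (organic subset) is one heavy atom; implicit H are not written.
Heavy atoms by element → C:12, O:9.
Total: 21.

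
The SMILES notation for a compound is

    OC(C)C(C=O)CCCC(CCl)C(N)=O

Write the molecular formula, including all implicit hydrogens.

Walk through each heavy atom and fill implicit hydrogens from standard valence (C 4, N 3, O 2, S 2, halogen 1):
  atom 1: O, bond orders sum to 1 (valence 2) → 1 H
  atom 2: C, bond orders sum to 3 (valence 4) → 1 H
  atom 3: C, bond orders sum to 1 (valence 4) → 3 H
  atom 4: C, bond orders sum to 3 (valence 4) → 1 H
  atom 5: C, bond orders sum to 3 (valence 4) → 1 H
  atom 6: O, bond orders sum to 2 (valence 2) → 0 H
  atom 7: C, bond orders sum to 2 (valence 4) → 2 H
  atom 8: C, bond orders sum to 2 (valence 4) → 2 H
  atom 9: C, bond orders sum to 2 (valence 4) → 2 H
  atom 10: C, bond orders sum to 3 (valence 4) → 1 H
  atom 11: C, bond orders sum to 2 (valence 4) → 2 H
  atom 12: Cl (halogen, monovalent) → 0 H
  atom 13: C, bond orders sum to 4 (valence 4) → 0 H
  atom 14: N, bond orders sum to 1 (valence 3) → 2 H
  atom 15: O, bond orders sum to 2 (valence 2) → 0 H
Totals → C:10, H:18, Cl:1, N:1, O:3.

C10H18ClNO3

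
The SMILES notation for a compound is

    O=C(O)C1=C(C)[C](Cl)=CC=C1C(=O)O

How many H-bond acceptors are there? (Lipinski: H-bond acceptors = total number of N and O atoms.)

N atoms: 0; O atoms: 4.
Lipinski HBA = 0 + 4 = 4.

4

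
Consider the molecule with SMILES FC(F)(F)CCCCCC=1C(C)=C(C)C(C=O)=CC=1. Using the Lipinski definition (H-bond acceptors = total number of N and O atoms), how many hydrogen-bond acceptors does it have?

1

N atoms: 0; O atoms: 1.
Lipinski HBA = 0 + 1 = 1.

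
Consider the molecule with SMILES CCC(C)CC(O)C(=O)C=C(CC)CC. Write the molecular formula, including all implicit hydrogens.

Walk through each heavy atom and fill implicit hydrogens from standard valence (C 4, N 3, O 2, S 2, halogen 1):
  atom 1: C, bond orders sum to 1 (valence 4) → 3 H
  atom 2: C, bond orders sum to 2 (valence 4) → 2 H
  atom 3: C, bond orders sum to 3 (valence 4) → 1 H
  atom 4: C, bond orders sum to 1 (valence 4) → 3 H
  atom 5: C, bond orders sum to 2 (valence 4) → 2 H
  atom 6: C, bond orders sum to 3 (valence 4) → 1 H
  atom 7: O, bond orders sum to 1 (valence 2) → 1 H
  atom 8: C, bond orders sum to 4 (valence 4) → 0 H
  atom 9: O, bond orders sum to 2 (valence 2) → 0 H
  atom 10: C, bond orders sum to 3 (valence 4) → 1 H
  atom 11: C, bond orders sum to 4 (valence 4) → 0 H
  atom 12: C, bond orders sum to 2 (valence 4) → 2 H
  atom 13: C, bond orders sum to 1 (valence 4) → 3 H
  atom 14: C, bond orders sum to 2 (valence 4) → 2 H
  atom 15: C, bond orders sum to 1 (valence 4) → 3 H
Totals → C:13, H:24, O:2.
In Hill order: C13H24O2.

C13H24O2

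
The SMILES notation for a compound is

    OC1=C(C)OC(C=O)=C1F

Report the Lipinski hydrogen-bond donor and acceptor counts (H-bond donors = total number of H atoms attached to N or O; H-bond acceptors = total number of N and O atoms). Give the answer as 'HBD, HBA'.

Donors: find every N or O and count the H atoms it carries.
  atom 1 (O): bond orders sum to 1 → 1 H
  atom 5 (O): bond orders sum to 2 → 0 H
  atom 8 (O): bond orders sum to 2 → 0 H
Lipinski HBD = 1.
Acceptors: N atoms = 0, O atoms = 3 → HBA = 3.

1, 3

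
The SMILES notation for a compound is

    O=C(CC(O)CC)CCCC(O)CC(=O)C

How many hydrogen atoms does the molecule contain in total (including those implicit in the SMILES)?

22

Walk through each heavy atom and fill implicit hydrogens from standard valence (C 4, N 3, O 2, S 2, halogen 1):
  atom 1: O, bond orders sum to 2 (valence 2) → 0 H
  atom 2: C, bond orders sum to 4 (valence 4) → 0 H
  atom 3: C, bond orders sum to 2 (valence 4) → 2 H
  atom 4: C, bond orders sum to 3 (valence 4) → 1 H
  atom 5: O, bond orders sum to 1 (valence 2) → 1 H
  atom 6: C, bond orders sum to 2 (valence 4) → 2 H
  atom 7: C, bond orders sum to 1 (valence 4) → 3 H
  atom 8: C, bond orders sum to 2 (valence 4) → 2 H
  atom 9: C, bond orders sum to 2 (valence 4) → 2 H
  atom 10: C, bond orders sum to 2 (valence 4) → 2 H
  atom 11: C, bond orders sum to 3 (valence 4) → 1 H
  atom 12: O, bond orders sum to 1 (valence 2) → 1 H
  atom 13: C, bond orders sum to 2 (valence 4) → 2 H
  atom 14: C, bond orders sum to 4 (valence 4) → 0 H
  atom 15: O, bond orders sum to 2 (valence 2) → 0 H
  atom 16: C, bond orders sum to 1 (valence 4) → 3 H
Total hydrogens: 22.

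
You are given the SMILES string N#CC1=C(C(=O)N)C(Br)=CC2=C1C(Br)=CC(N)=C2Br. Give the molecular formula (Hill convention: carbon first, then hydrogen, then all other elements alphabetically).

Walk through each heavy atom and fill implicit hydrogens from standard valence (C 4, N 3, O 2, S 2, halogen 1):
  atom 1: N, bond orders sum to 3 (valence 3) → 0 H
  atom 2: C, bond orders sum to 4 (valence 4) → 0 H
  atom 3: C, bond orders sum to 4 (valence 4) → 0 H
  atom 4: C, bond orders sum to 4 (valence 4) → 0 H
  atom 5: C, bond orders sum to 4 (valence 4) → 0 H
  atom 6: O, bond orders sum to 2 (valence 2) → 0 H
  atom 7: N, bond orders sum to 1 (valence 3) → 2 H
  atom 8: C, bond orders sum to 4 (valence 4) → 0 H
  atom 9: Br (halogen, monovalent) → 0 H
  atom 10: C, bond orders sum to 3 (valence 4) → 1 H
  atom 11: C, bond orders sum to 4 (valence 4) → 0 H
  atom 12: C, bond orders sum to 4 (valence 4) → 0 H
  atom 13: C, bond orders sum to 4 (valence 4) → 0 H
  atom 14: Br (halogen, monovalent) → 0 H
  atom 15: C, bond orders sum to 3 (valence 4) → 1 H
  atom 16: C, bond orders sum to 4 (valence 4) → 0 H
  atom 17: N, bond orders sum to 1 (valence 3) → 2 H
  atom 18: C, bond orders sum to 4 (valence 4) → 0 H
  atom 19: Br (halogen, monovalent) → 0 H
Totals → C:12, H:6, Br:3, N:3, O:1.

C12H6Br3N3O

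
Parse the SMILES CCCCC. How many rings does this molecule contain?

In SMILES, each pair of matching ring-closure digits denotes one ring-closing bond; the number of such bonds equals the number of independent rings.
Ring-closure bonds here: 0.

0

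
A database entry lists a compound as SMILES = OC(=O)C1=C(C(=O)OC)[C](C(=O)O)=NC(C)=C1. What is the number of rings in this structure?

1

In SMILES, each pair of matching ring-closure digits denotes one ring-closing bond; the number of such bonds equals the number of independent rings.
Ring-closure bonds here: 1.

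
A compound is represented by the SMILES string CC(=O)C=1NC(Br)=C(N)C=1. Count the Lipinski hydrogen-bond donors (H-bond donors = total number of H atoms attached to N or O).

Donors: find every N or O and count the H atoms it carries.
  atom 3 (O): bond orders sum to 2 → 0 H
  atom 5 (N): bond orders sum to 2 → 1 H
  atom 9 (N): bond orders sum to 1 → 2 H
Lipinski HBD = 3.

3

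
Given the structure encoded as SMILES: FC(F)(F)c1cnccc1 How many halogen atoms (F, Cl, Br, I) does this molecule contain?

3

Halogen atoms appear at heavy-atom positions 1, 3, 4 (3×F).
Halogen count: 3.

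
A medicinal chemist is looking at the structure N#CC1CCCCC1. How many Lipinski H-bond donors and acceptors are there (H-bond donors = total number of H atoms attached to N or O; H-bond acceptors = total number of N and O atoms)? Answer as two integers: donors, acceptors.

0, 1

Donors: find every N or O and count the H atoms it carries.
  atom 1 (N): bond orders sum to 3 → 0 H
Lipinski HBD = 0.
Acceptors: N atoms = 1, O atoms = 0 → HBA = 1.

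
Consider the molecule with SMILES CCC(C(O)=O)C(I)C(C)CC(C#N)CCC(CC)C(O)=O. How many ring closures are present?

0

In SMILES, each pair of matching ring-closure digits denotes one ring-closing bond; the number of such bonds equals the number of independent rings.
Ring-closure bonds here: 0.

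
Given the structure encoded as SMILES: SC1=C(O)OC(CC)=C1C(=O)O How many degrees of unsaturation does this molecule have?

4

Degree of unsaturation = (number of rings) + (number of π bonds).
Ring closures in the SMILES: 1.
π bonds: 3 double bonds (each 1 DoU) → 3 DoU from unsaturation.
Total DoU = 1 + 3 = 4.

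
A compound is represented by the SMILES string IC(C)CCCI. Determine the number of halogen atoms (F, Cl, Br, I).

2

Halogen atoms appear at heavy-atom positions 1, 7 (2×I).
Halogen count: 2.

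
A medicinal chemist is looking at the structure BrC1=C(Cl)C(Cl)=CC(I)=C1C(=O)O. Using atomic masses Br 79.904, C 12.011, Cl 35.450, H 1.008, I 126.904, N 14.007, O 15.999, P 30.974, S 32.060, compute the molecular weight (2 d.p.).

395.80 g/mol

First, the molecular formula is C7H2BrCl2IO2 (counting implicit H from valence).
  Br: 1 × 79.904 = 79.904
  C: 7 × 12.011 = 84.077
  Cl: 2 × 35.450 = 70.900
  H: 2 × 1.008 = 2.016
  I: 1 × 126.904 = 126.904
  O: 2 × 15.999 = 31.998
Sum: 1×79.904 + 7×12.011 + 2×35.450 + 2×1.008 + 1×126.904 + 2×15.999 = 395.799 → 395.80 g/mol.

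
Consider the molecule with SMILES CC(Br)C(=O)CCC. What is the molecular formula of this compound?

C6H11BrO

Walk through each heavy atom and fill implicit hydrogens from standard valence (C 4, N 3, O 2, S 2, halogen 1):
  atom 1: C, bond orders sum to 1 (valence 4) → 3 H
  atom 2: C, bond orders sum to 3 (valence 4) → 1 H
  atom 3: Br (halogen, monovalent) → 0 H
  atom 4: C, bond orders sum to 4 (valence 4) → 0 H
  atom 5: O, bond orders sum to 2 (valence 2) → 0 H
  atom 6: C, bond orders sum to 2 (valence 4) → 2 H
  atom 7: C, bond orders sum to 2 (valence 4) → 2 H
  atom 8: C, bond orders sum to 1 (valence 4) → 3 H
Totals → C:6, H:11, Br:1, O:1.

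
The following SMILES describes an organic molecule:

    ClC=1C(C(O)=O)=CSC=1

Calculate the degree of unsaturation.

Degree of unsaturation = (number of rings) + (number of π bonds).
Ring closures in the SMILES: 1.
π bonds: 3 double bonds (each 1 DoU) → 3 DoU from unsaturation.
Total DoU = 1 + 3 = 4.

4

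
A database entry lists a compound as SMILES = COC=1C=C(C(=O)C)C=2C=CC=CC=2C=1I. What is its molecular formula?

Walk through each heavy atom and fill implicit hydrogens from standard valence (C 4, N 3, O 2, S 2, halogen 1):
  atom 1: C, bond orders sum to 1 (valence 4) → 3 H
  atom 2: O, bond orders sum to 2 (valence 2) → 0 H
  atom 3: C, bond orders sum to 4 (valence 4) → 0 H
  atom 4: C, bond orders sum to 3 (valence 4) → 1 H
  atom 5: C, bond orders sum to 4 (valence 4) → 0 H
  atom 6: C, bond orders sum to 4 (valence 4) → 0 H
  atom 7: O, bond orders sum to 2 (valence 2) → 0 H
  atom 8: C, bond orders sum to 1 (valence 4) → 3 H
  atom 9: C, bond orders sum to 4 (valence 4) → 0 H
  atom 10: C, bond orders sum to 3 (valence 4) → 1 H
  atom 11: C, bond orders sum to 3 (valence 4) → 1 H
  atom 12: C, bond orders sum to 3 (valence 4) → 1 H
  atom 13: C, bond orders sum to 3 (valence 4) → 1 H
  atom 14: C, bond orders sum to 4 (valence 4) → 0 H
  atom 15: C, bond orders sum to 4 (valence 4) → 0 H
  atom 16: I (halogen, monovalent) → 0 H
Totals → C:13, H:11, I:1, O:2.
In Hill order: C13H11IO2.

C13H11IO2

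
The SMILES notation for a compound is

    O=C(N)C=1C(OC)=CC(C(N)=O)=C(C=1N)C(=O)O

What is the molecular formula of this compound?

C10H11N3O5

Walk through each heavy atom and fill implicit hydrogens from standard valence (C 4, N 3, O 2, S 2, halogen 1):
  atom 1: O, bond orders sum to 2 (valence 2) → 0 H
  atom 2: C, bond orders sum to 4 (valence 4) → 0 H
  atom 3: N, bond orders sum to 1 (valence 3) → 2 H
  atom 4: C, bond orders sum to 4 (valence 4) → 0 H
  atom 5: C, bond orders sum to 4 (valence 4) → 0 H
  atom 6: O, bond orders sum to 2 (valence 2) → 0 H
  atom 7: C, bond orders sum to 1 (valence 4) → 3 H
  atom 8: C, bond orders sum to 3 (valence 4) → 1 H
  atom 9: C, bond orders sum to 4 (valence 4) → 0 H
  atom 10: C, bond orders sum to 4 (valence 4) → 0 H
  atom 11: N, bond orders sum to 1 (valence 3) → 2 H
  atom 12: O, bond orders sum to 2 (valence 2) → 0 H
  atom 13: C, bond orders sum to 4 (valence 4) → 0 H
  atom 14: C, bond orders sum to 4 (valence 4) → 0 H
  atom 15: N, bond orders sum to 1 (valence 3) → 2 H
  atom 16: C, bond orders sum to 4 (valence 4) → 0 H
  atom 17: O, bond orders sum to 2 (valence 2) → 0 H
  atom 18: O, bond orders sum to 1 (valence 2) → 1 H
Totals → C:10, H:11, N:3, O:5.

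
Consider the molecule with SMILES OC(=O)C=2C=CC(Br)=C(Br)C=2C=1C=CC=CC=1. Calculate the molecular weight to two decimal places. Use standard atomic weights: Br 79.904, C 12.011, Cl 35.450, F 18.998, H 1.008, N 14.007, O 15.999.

356.01 g/mol

First, the molecular formula is C13H8Br2O2 (counting implicit H from valence).
  Br: 2 × 79.904 = 159.808
  C: 13 × 12.011 = 156.143
  H: 8 × 1.008 = 8.064
  O: 2 × 15.999 = 31.998
Sum: 2×79.904 + 13×12.011 + 8×1.008 + 2×15.999 = 356.013 → 356.01 g/mol.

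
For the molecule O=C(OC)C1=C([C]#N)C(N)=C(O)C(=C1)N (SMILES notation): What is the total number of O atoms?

3

Scan the SMILES for O atoms (remember two-letter symbols like Cl and Br are single atoms).
Oxygen count: 3.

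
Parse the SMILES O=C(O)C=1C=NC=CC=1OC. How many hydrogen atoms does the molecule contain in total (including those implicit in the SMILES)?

7

Walk through each heavy atom and fill implicit hydrogens from standard valence (C 4, N 3, O 2, S 2, halogen 1):
  atom 1: O, bond orders sum to 2 (valence 2) → 0 H
  atom 2: C, bond orders sum to 4 (valence 4) → 0 H
  atom 3: O, bond orders sum to 1 (valence 2) → 1 H
  atom 4: C, bond orders sum to 4 (valence 4) → 0 H
  atom 5: C, bond orders sum to 3 (valence 4) → 1 H
  atom 6: N, bond orders sum to 3 (valence 3) → 0 H
  atom 7: C, bond orders sum to 3 (valence 4) → 1 H
  atom 8: C, bond orders sum to 3 (valence 4) → 1 H
  atom 9: C, bond orders sum to 4 (valence 4) → 0 H
  atom 10: O, bond orders sum to 2 (valence 2) → 0 H
  atom 11: C, bond orders sum to 1 (valence 4) → 3 H
Total hydrogens: 7.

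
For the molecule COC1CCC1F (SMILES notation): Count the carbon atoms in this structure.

Count every carbon token in the SMILES (each C, including those in ring-closure positions and inside branches).
Carbon count: 5.

5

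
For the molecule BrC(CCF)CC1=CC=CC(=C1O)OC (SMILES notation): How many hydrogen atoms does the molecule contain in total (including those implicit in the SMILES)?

Walk through each heavy atom and fill implicit hydrogens from standard valence (C 4, N 3, O 2, S 2, halogen 1):
  atom 1: Br (halogen, monovalent) → 0 H
  atom 2: C, bond orders sum to 3 (valence 4) → 1 H
  atom 3: C, bond orders sum to 2 (valence 4) → 2 H
  atom 4: C, bond orders sum to 2 (valence 4) → 2 H
  atom 5: F (halogen, monovalent) → 0 H
  atom 6: C, bond orders sum to 2 (valence 4) → 2 H
  atom 7: C, bond orders sum to 4 (valence 4) → 0 H
  atom 8: C, bond orders sum to 3 (valence 4) → 1 H
  atom 9: C, bond orders sum to 3 (valence 4) → 1 H
  atom 10: C, bond orders sum to 3 (valence 4) → 1 H
  atom 11: C, bond orders sum to 4 (valence 4) → 0 H
  atom 12: C, bond orders sum to 4 (valence 4) → 0 H
  atom 13: O, bond orders sum to 1 (valence 2) → 1 H
  atom 14: O, bond orders sum to 2 (valence 2) → 0 H
  atom 15: C, bond orders sum to 1 (valence 4) → 3 H
Total hydrogens: 14.

14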